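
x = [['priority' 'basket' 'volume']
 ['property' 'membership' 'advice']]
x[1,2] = 'advice'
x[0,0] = 'priority'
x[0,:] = ['priority', 'basket', 'volume']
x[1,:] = ['property', 'membership', 'advice']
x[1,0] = 'property'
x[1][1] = 'membership'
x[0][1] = 'basket'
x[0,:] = ['priority', 'basket', 'volume']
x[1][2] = 'advice'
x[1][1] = 'membership'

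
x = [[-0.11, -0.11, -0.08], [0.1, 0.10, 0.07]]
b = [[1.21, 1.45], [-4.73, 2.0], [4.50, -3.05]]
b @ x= [[0.01, 0.01, 0.00], [0.72, 0.72, 0.52], [-0.8, -0.80, -0.57]]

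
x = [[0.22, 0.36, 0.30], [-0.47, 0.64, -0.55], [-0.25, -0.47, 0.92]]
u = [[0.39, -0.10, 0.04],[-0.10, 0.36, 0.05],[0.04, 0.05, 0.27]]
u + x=[[0.61,0.26,0.34],[-0.57,1.0,-0.5],[-0.21,-0.42,1.19]]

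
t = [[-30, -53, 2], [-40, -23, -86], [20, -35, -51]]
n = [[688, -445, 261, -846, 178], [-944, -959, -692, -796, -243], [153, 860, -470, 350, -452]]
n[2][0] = 153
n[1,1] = -959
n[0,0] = 688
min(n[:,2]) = -692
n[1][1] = -959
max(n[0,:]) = 688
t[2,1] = -35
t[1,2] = -86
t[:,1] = [-53, -23, -35]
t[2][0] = 20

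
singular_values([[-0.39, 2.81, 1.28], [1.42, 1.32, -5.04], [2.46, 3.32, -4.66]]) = [8.11, 3.39, 0.67]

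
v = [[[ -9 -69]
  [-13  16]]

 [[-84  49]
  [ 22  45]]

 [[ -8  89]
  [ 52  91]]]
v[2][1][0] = 52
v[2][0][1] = 89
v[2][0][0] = -8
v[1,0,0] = -84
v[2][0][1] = 89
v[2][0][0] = -8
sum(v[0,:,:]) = -75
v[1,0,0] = -84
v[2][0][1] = 89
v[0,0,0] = -9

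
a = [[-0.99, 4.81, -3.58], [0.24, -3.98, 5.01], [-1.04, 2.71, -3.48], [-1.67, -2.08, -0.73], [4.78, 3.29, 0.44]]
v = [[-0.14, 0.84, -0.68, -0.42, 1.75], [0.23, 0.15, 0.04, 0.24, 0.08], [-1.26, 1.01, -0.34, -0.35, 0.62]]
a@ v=[[5.76,  -3.73,  2.08,  2.82,  -3.57],[-7.26,  4.66,  -2.03,  -2.81,  3.21],[5.15,  -3.98,  2.00,  2.31,  -3.76],[0.68,  -2.45,  1.3,  0.46,  -3.54],[-0.47,  4.95,  -3.27,  -1.37,  8.90]]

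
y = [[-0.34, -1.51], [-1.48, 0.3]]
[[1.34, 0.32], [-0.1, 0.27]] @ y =[[-0.93, -1.93], [-0.37, 0.23]]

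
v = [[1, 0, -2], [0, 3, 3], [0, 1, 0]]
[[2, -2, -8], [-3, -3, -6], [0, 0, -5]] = v@[[0, -4, -2], [0, 0, -5], [-1, -1, 3]]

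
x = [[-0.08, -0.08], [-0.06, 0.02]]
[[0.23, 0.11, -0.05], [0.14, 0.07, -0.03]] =x @ [[-2.49, -1.20, 0.58], [-0.40, -0.19, 0.09]]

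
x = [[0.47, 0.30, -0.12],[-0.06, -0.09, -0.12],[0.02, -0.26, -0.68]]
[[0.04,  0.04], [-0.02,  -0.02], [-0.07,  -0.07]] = x @ [[0.14, 0.0], [-0.04, 0.15], [0.12, 0.05]]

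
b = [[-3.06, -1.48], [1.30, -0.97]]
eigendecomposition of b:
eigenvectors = [[0.73+0.00j,0.73-0.00j], [-0.52-0.45j,(-0.52+0.45j)]]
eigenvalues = [(-2.01+0.91j), (-2.01-0.91j)]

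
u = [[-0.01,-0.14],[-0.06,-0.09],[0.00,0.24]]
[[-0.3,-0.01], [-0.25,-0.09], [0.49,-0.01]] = u @ [[1.14,1.59],[2.06,-0.06]]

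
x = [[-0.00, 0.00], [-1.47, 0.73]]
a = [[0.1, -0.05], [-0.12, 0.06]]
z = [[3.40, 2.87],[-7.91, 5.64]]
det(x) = 0.00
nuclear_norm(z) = 14.07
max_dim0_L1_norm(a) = 0.22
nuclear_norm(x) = 1.64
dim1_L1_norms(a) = [0.15, 0.18]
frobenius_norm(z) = 10.69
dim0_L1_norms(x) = [1.47, 0.73]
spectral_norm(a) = 0.17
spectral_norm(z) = 9.79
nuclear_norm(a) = 0.17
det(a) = 0.00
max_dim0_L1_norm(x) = 1.47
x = z @ a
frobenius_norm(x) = 1.64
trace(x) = 0.73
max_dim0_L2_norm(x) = 1.47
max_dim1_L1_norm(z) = 13.55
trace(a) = 0.16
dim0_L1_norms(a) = [0.22, 0.11]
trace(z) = 9.04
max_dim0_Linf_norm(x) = 1.47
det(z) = 41.88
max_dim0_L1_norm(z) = 11.31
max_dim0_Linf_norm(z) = 7.91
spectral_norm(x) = 1.64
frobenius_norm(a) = 0.17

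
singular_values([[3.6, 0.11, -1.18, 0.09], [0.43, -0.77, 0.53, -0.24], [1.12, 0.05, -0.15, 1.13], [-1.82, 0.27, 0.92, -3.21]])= [4.97, 2.61, 1.01, 0.31]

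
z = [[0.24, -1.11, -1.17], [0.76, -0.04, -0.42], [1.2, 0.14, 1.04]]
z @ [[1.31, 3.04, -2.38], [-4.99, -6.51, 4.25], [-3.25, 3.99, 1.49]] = [[9.66,3.29,-7.03], [2.56,0.9,-2.60], [-2.51,6.89,-0.71]]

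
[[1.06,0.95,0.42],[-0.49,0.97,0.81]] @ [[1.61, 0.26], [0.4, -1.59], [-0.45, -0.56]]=[[1.9, -1.47], [-0.77, -2.12]]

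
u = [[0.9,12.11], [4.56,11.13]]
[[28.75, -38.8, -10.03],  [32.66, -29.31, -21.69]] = u @ [[1.67, 1.70, -3.34], [2.25, -3.33, -0.58]]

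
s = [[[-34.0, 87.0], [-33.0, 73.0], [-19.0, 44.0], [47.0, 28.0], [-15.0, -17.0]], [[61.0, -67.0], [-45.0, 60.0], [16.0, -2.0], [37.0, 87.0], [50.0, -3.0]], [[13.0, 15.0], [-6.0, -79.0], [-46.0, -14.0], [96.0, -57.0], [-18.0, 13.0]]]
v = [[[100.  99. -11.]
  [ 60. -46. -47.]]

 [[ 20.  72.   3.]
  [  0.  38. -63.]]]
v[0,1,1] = -46.0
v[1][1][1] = 38.0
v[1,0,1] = 72.0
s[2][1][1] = -79.0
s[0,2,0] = -19.0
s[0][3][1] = 28.0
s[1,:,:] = [[61.0, -67.0], [-45.0, 60.0], [16.0, -2.0], [37.0, 87.0], [50.0, -3.0]]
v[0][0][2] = -11.0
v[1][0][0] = 20.0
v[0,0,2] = -11.0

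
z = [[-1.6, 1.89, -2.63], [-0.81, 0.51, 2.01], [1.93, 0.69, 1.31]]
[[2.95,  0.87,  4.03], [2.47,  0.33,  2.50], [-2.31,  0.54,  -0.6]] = z@ [[-1.69,0.05,-1.15], [0.66,0.56,1.66], [0.38,0.04,0.36]]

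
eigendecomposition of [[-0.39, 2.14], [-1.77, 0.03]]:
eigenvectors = [[(0.74+0j), 0.74-0.00j],[(0.07+0.67j), (0.07-0.67j)]]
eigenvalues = [(-0.18+1.93j), (-0.18-1.93j)]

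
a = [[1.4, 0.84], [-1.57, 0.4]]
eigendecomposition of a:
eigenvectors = [[-0.26-0.53j, -0.26+0.53j], [0.81+0.00j, (0.81-0j)]]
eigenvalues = [(0.9+1.03j), (0.9-1.03j)]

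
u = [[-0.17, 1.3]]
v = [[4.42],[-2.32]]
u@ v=[[-3.77]]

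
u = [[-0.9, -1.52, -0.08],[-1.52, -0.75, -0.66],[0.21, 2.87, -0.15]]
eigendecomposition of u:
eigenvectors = [[0.57+0.00j,0.32+0.15j,(0.32-0.15j)], [0.37+0.00j,-0.07-0.24j,(-0.07+0.24j)], [-0.73+0.00j,(-0.9+0j),-0.90-0.00j]]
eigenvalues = [(-1.79+0j), (-0+0.71j), (-0-0.71j)]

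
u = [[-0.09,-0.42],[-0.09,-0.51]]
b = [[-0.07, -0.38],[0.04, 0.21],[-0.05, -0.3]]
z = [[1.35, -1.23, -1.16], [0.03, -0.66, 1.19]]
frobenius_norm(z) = 2.56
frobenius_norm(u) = 0.67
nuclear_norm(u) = 0.68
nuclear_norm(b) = 0.54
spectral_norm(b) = 0.54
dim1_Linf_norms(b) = [0.38, 0.21, 0.3]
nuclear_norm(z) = 3.51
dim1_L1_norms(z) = [3.74, 1.88]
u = z @ b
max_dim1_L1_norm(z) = 3.74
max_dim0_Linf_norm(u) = 0.51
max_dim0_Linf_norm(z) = 1.35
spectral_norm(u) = 0.67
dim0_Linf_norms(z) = [1.35, 1.23, 1.19]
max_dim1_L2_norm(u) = 0.52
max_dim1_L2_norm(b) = 0.39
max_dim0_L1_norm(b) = 0.89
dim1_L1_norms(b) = [0.45, 0.25, 0.35]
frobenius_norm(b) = 0.54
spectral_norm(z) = 2.19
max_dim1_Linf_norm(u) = 0.51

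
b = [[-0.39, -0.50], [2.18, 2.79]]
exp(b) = [[-0.63,-2.09], [9.10,12.65]]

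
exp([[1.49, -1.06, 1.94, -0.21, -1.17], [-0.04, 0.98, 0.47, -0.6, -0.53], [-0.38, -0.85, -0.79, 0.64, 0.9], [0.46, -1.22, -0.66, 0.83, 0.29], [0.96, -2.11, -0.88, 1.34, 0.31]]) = [[2.91,-3.09,2.50,0.43,-0.64], [-1.45,4.9,0.78,-2.08,-0.73], [1.06,-3.75,-0.47,2.27,1.13], [2.14,-4.40,-0.42,3.22,0.28], [3.75,-7.48,-0.36,3.63,1.32]]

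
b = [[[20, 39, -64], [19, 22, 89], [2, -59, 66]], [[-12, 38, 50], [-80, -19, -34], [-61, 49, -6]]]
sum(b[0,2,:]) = 9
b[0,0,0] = 20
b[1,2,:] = [-61, 49, -6]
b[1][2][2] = -6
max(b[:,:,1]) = 49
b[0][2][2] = 66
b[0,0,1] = 39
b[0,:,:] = [[20, 39, -64], [19, 22, 89], [2, -59, 66]]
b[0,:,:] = [[20, 39, -64], [19, 22, 89], [2, -59, 66]]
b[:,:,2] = [[-64, 89, 66], [50, -34, -6]]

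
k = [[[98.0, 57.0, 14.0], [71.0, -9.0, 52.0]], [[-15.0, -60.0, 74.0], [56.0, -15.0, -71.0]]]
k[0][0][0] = 98.0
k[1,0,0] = -15.0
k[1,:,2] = [74.0, -71.0]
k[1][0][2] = 74.0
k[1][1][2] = -71.0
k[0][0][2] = 14.0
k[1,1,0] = 56.0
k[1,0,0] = -15.0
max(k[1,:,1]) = -15.0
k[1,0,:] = [-15.0, -60.0, 74.0]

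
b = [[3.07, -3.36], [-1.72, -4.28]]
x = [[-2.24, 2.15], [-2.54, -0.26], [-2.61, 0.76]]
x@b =[[-10.57, -1.68],[-7.35, 9.65],[-9.32, 5.52]]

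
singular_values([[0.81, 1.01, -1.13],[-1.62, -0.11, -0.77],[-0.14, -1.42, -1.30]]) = [2.23, 1.73, 1.39]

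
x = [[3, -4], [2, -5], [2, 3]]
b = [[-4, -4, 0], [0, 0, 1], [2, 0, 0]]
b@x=[[-20, 36], [2, 3], [6, -8]]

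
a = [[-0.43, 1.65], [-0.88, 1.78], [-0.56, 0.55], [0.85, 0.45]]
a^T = [[-0.43, -0.88, -0.56, 0.85],[1.65, 1.78, 0.55, 0.45]]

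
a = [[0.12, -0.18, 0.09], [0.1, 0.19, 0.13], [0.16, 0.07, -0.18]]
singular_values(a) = [0.28, 0.24, 0.21]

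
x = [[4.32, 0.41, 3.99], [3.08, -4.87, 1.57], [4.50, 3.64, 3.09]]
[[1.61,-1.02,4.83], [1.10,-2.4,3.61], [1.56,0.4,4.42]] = x@[[0.3, -0.06, 0.87],[-0.01, 0.38, -0.10],[0.08, -0.23, 0.28]]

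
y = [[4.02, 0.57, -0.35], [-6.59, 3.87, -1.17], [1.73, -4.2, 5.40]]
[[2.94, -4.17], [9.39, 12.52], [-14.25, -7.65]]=y@[[0.29, -1.21], [2.74, 1.13], [-0.60, -0.15]]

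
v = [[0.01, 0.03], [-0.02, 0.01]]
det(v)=0.001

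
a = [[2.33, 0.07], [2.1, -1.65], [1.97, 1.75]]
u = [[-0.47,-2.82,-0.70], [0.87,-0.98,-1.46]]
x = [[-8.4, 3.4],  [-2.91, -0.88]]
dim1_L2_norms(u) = [2.94, 1.96]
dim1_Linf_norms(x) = [8.4, 2.91]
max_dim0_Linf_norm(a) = 2.33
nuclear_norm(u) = 4.68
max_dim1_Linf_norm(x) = 8.4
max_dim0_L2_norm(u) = 2.99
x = u @ a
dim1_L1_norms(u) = [3.99, 3.31]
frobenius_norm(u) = 3.54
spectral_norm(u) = 3.23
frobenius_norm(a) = 4.42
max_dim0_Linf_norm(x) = 8.4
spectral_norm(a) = 3.70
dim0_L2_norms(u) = [0.99, 2.99, 1.62]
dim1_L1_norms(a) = [2.4, 3.75, 3.72]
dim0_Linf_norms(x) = [8.4, 3.4]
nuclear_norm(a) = 6.11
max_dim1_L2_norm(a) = 2.67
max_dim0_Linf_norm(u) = 2.82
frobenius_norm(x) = 9.56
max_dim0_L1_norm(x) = 11.31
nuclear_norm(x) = 11.22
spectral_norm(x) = 9.38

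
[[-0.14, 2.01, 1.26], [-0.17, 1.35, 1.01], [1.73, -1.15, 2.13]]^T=[[-0.14, -0.17, 1.73], [2.01, 1.35, -1.15], [1.26, 1.01, 2.13]]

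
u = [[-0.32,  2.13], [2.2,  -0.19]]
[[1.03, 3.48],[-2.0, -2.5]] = u @ [[-0.88,-1.01], [0.35,1.48]]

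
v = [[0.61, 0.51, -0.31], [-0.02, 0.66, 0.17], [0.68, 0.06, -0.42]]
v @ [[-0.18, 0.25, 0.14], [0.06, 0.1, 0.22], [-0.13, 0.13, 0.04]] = [[-0.04, 0.16, 0.19], [0.02, 0.08, 0.15], [-0.06, 0.12, 0.09]]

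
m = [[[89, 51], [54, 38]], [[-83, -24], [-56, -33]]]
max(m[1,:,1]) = -24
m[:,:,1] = [[51, 38], [-24, -33]]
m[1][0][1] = -24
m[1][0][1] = -24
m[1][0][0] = -83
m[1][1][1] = -33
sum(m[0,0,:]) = 140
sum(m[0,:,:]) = 232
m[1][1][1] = -33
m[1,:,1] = [-24, -33]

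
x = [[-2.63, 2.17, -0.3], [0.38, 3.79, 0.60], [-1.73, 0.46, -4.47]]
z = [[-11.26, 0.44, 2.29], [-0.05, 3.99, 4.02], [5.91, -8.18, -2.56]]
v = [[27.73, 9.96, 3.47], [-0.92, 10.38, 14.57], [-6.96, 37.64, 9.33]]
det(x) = 44.70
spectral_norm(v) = 42.61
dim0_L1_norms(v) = [35.61, 57.98, 27.37]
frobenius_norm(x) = 7.05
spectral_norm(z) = 14.33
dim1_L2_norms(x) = [3.42, 3.86, 4.82]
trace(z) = -9.83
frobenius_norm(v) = 52.47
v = x @ z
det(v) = -13316.01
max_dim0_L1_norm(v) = 57.98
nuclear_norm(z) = 24.77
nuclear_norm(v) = 82.14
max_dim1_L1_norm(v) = 53.93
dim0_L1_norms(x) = [4.74, 6.42, 5.37]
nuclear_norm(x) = 11.52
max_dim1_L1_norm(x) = 6.66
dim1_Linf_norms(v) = [27.73, 14.57, 37.64]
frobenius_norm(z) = 16.51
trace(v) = 47.44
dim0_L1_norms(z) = [17.22, 12.61, 8.87]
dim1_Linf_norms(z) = [11.26, 4.02, 8.18]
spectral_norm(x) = 5.17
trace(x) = -3.31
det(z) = -297.92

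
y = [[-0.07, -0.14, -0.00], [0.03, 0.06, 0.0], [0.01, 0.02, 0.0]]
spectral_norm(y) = 0.17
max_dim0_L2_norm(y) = 0.15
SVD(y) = [[-0.91, -0.32, 0.26],  [0.39, -0.87, 0.3],  [0.13, 0.37, 0.92]] @ diag([0.1717556403731767, 7.780598076389323e-19, 0.0]) @ [[0.45, 0.89, 0.0], [-0.89, 0.45, 0.0], [0.00, 0.0, 1.0]]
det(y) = 0.00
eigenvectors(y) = [[0.0, -0.89, 0.91], [0.0, 0.44, -0.39], [1.0, 0.12, -0.13]]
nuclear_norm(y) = 0.17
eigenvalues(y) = [0.0, -0.0, -0.01]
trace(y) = -0.01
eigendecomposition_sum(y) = [[0.0, 0.0, 0.00], [0.00, 0.0, 0.00], [0.0, 0.00, 0.0]] + [[0.00, 0.00, -0.00], [-0.0, -0.0, -0.0], [-0.00, -0.00, -0.0]] + [[-0.07, -0.14, -0.0], [0.03, 0.06, -0.0], [0.01, 0.02, -0.00]]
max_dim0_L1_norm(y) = 0.22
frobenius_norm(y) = 0.17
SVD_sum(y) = [[-0.07, -0.14, 0.00],[0.03, 0.06, 0.0],[0.01, 0.02, 0.0]] + [[0.00, -0.0, 0.00], [0.0, -0.0, 0.0], [-0.00, 0.00, 0.00]] + [[0.0, 0.0, 0.0], [0.00, 0.0, 0.00], [0.00, 0.00, 0.00]]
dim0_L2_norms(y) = [0.08, 0.15, 0.0]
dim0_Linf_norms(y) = [0.07, 0.14, 0.0]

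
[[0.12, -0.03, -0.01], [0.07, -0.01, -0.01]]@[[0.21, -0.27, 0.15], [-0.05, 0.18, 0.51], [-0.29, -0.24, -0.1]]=[[0.03, -0.04, 0.00], [0.02, -0.02, 0.01]]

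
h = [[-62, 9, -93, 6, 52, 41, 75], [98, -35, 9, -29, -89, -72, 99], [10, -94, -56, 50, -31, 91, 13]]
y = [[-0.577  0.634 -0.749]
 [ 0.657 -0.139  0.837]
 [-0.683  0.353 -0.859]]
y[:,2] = [-0.749, 0.837, -0.859]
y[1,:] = [0.657, -0.139, 0.837]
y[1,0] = 0.657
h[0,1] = 9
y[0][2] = -0.749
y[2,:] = [-0.683, 0.353, -0.859]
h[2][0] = 10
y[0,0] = -0.577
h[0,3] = 6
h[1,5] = -72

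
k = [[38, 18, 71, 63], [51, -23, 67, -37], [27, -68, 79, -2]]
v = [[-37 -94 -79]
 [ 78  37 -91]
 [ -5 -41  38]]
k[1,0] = 51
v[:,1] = [-94, 37, -41]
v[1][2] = -91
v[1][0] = 78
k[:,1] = [18, -23, -68]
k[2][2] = 79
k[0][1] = 18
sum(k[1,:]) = 58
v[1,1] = 37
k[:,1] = [18, -23, -68]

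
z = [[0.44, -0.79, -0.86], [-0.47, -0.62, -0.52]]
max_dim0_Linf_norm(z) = 0.86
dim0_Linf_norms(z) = [0.47, 0.79, 0.86]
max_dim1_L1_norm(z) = 2.09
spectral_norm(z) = 1.42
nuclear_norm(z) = 2.06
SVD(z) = [[-0.84, -0.54], [-0.54, 0.84]] @ diag([1.4220809738635256, 0.6408476447451199]) @ [[-0.08, 0.7, 0.71], [-0.99, -0.15, 0.04]]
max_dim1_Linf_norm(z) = 0.86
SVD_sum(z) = [[0.1, -0.84, -0.85], [0.06, -0.54, -0.54]] + [[0.34,  0.05,  -0.01], [-0.53,  -0.08,  0.02]]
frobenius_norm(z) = 1.56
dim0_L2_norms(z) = [0.64, 1.0, 1.0]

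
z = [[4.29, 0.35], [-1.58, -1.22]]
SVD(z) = [[-0.92, 0.38], [0.38, 0.92]] @ diag([4.635941532989875, 1.0096762365726375]) @ [[-0.99, -0.17], [0.17, -0.99]]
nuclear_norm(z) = 5.65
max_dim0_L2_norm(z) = 4.57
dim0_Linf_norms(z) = [4.29, 1.22]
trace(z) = 3.07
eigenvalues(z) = [4.19, -1.12]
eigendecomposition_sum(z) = [[4.27, 0.28],[-1.25, -0.08]] + [[0.02, 0.07], [-0.33, -1.14]]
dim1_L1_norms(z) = [4.64, 2.8]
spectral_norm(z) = 4.64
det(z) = -4.68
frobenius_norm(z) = 4.74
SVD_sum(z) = [[4.22, 0.73], [-1.74, -0.3]] + [[0.07,-0.38], [0.16,-0.92]]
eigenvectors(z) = [[0.96, -0.06],[-0.28, 1.00]]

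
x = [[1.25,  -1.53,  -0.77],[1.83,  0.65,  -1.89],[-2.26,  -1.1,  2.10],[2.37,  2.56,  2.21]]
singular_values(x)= [4.64, 3.94, 1.6]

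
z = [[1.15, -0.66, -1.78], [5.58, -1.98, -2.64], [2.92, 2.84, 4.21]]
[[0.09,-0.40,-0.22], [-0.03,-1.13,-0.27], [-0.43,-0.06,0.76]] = z @ [[-0.04, -0.16, 0.03], [0.01, -0.08, 0.06], [-0.08, 0.15, 0.12]]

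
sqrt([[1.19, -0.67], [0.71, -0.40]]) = [[1.34-0.01j, (-0.75+0.02j)], [(0.8-0.02j), (-0.45+0.03j)]]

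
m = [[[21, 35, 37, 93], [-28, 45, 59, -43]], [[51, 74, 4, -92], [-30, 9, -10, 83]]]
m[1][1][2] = -10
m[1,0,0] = 51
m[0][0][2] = 37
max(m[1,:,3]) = 83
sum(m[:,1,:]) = 85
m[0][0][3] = 93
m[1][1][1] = 9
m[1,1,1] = 9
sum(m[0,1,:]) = 33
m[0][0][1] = 35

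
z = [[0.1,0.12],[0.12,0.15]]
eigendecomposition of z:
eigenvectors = [[-0.78, -0.63], [0.63, -0.78]]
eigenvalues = [0.0, 0.25]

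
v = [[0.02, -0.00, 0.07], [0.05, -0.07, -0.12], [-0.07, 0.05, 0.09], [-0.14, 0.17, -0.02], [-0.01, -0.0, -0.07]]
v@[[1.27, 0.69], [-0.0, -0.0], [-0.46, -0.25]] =[[-0.01, -0.0], [0.12, 0.06], [-0.13, -0.07], [-0.17, -0.09], [0.02, 0.01]]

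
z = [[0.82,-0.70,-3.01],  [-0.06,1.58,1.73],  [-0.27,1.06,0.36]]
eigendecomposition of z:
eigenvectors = [[-0.75, 0.97, 0.79], [0.56, 0.22, -0.35], [0.34, -0.06, 0.5]]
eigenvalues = [2.71, 0.85, -0.79]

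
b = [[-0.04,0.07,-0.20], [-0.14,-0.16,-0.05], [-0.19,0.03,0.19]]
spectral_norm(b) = 0.30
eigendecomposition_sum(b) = [[(0.07+0j), 0.00+0.00j, (-0.13-0j)],  [-0.01+0.00j, (-0+0j), (0.02+0j)],  [-0.13+0.00j, (-0+0j), 0.23+0.00j]] + [[-0.06+0.04j, (0.03+0.05j), -0.03+0.02j],[-0.07-0.09j, (-0.08+0.05j), (-0.03-0.06j)],[-0.03+0.02j, (0.02+0.03j), -0.02+0.01j]] + [[-0.06-0.04j, 0.03-0.05j, -0.03-0.02j], [-0.07+0.09j, -0.08-0.05j, -0.03+0.06j], [(-0.03-0.02j), (0.02-0.03j), (-0.02-0.01j)]]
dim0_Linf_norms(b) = [0.19, 0.16, 0.2]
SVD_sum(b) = [[0.08, 0.02, -0.13], [-0.03, -0.01, 0.05], [-0.14, -0.03, 0.21]] + [[-0.07, -0.05, -0.05],[-0.14, -0.1, -0.11],[-0.01, -0.01, -0.01]] + [[-0.05, 0.1, -0.02],  [0.03, -0.05, 0.01],  [-0.04, 0.07, -0.01]]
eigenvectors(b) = [[0.50+0.00j, (0.03+0.51j), 0.03-0.51j], [(-0.06+0j), (-0.81+0j), -0.81-0.00j], [-0.87+0.00j, -0.00+0.28j, (-0-0.28j)]]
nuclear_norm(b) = 0.68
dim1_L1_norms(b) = [0.31, 0.35, 0.41]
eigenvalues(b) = [(0.3+0j), (-0.16+0.11j), (-0.16-0.11j)]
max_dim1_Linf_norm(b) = 0.2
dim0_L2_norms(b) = [0.24, 0.18, 0.28]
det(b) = 0.01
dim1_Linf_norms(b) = [0.2, 0.16, 0.19]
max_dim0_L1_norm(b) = 0.44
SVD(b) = [[0.5, 0.44, 0.74], [-0.18, 0.89, -0.41], [-0.85, 0.07, 0.53]] @ diag([0.3042371173160576, 0.2255155233573921, 0.15453972037006197]) @ [[0.55, 0.13, -0.83], [-0.69, -0.49, -0.53], [-0.47, 0.86, -0.18]]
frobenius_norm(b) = 0.41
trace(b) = -0.01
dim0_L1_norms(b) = [0.37, 0.26, 0.44]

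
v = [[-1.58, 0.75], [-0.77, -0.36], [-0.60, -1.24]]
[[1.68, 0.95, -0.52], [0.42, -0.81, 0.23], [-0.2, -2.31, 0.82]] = v @ [[-0.8, 0.23, 0.01], [0.55, 1.75, -0.67]]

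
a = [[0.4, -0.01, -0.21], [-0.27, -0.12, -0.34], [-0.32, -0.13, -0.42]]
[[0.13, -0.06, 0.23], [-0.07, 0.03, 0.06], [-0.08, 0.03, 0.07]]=a @ [[0.26,-0.11,0.36], [0.37,-0.15,-0.17], [-0.13,0.06,-0.40]]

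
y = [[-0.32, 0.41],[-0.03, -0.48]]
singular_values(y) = [0.66, 0.25]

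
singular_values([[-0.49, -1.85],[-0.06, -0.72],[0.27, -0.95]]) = [2.22, 0.46]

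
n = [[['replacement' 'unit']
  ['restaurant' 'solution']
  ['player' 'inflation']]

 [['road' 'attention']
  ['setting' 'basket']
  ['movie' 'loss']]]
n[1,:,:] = [['road', 'attention'], ['setting', 'basket'], ['movie', 'loss']]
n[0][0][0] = 'replacement'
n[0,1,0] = 'restaurant'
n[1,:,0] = ['road', 'setting', 'movie']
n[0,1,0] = 'restaurant'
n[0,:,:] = [['replacement', 'unit'], ['restaurant', 'solution'], ['player', 'inflation']]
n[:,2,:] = [['player', 'inflation'], ['movie', 'loss']]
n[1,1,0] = 'setting'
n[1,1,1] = 'basket'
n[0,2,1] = 'inflation'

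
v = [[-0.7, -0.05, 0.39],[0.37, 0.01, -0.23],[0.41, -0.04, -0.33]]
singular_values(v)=[1.05, 0.1, 0.0]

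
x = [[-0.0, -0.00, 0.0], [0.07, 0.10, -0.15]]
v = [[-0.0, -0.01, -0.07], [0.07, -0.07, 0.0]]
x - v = [[0.0, 0.01, 0.07], [0.00, 0.17, -0.15]]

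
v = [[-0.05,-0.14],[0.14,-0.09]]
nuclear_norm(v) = 0.31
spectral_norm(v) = 0.18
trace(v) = -0.14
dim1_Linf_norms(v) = [0.14, 0.14]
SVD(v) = [[0.53, 0.85],[0.85, -0.53]] @ diag([0.1765247584249853, 0.13652475842498527]) @ [[0.53, -0.85], [-0.85, -0.53]]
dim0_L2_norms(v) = [0.15, 0.17]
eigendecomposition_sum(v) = [[(-0.03+0.07j), -0.07-0.04j], [0.07+0.04j, (-0.04+0.06j)]] + [[-0.03-0.07j,(-0.07+0.04j)], [0.07-0.04j,-0.04-0.06j]]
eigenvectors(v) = [[0.10+0.70j, 0.10-0.70j],[0.71+0.00j, (0.71-0j)]]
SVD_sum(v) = [[0.05,-0.08],[0.08,-0.13]] + [[-0.1, -0.06],[0.06, 0.04]]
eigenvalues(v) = [(-0.07+0.14j), (-0.07-0.14j)]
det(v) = 0.02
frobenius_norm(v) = 0.22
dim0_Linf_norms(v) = [0.14, 0.14]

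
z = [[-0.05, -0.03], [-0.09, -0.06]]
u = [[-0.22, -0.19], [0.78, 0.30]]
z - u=[[0.17, 0.16], [-0.87, -0.36]]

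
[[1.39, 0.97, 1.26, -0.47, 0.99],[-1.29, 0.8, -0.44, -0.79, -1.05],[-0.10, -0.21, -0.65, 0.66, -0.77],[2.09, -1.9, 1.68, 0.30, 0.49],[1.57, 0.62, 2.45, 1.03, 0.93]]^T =[[1.39,-1.29,-0.1,2.09,1.57], [0.97,0.80,-0.21,-1.90,0.62], [1.26,-0.44,-0.65,1.68,2.45], [-0.47,-0.79,0.66,0.3,1.03], [0.99,-1.05,-0.77,0.49,0.93]]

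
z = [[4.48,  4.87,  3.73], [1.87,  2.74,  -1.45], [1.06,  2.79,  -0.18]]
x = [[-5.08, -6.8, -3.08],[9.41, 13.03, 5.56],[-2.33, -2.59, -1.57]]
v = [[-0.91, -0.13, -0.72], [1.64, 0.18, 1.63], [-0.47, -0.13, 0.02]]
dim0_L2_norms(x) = [10.94, 14.92, 6.55]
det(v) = 0.00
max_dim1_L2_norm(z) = 7.6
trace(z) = 7.04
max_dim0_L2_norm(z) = 6.25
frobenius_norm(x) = 19.63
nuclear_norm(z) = 12.17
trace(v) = -0.71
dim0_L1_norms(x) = [16.82, 22.42, 10.21]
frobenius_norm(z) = 8.93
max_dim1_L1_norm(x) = 28.0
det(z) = 18.70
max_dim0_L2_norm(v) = 1.93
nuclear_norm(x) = 20.14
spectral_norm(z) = 8.34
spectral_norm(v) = 2.62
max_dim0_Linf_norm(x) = 13.03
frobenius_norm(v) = 2.64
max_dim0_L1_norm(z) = 10.4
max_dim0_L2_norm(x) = 14.92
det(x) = -0.04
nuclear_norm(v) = 2.99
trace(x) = 6.38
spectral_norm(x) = 19.62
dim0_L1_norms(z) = [7.41, 10.4, 5.36]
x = v @ z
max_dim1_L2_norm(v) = 2.32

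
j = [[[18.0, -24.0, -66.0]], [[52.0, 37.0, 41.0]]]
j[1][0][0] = 52.0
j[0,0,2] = -66.0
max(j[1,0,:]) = 52.0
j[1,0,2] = 41.0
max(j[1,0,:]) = 52.0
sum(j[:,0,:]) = 58.0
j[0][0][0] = 18.0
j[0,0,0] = 18.0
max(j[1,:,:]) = 52.0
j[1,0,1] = 37.0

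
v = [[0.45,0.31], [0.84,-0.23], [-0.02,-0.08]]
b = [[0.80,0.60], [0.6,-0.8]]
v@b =[[0.55,0.02], [0.53,0.69], [-0.06,0.05]]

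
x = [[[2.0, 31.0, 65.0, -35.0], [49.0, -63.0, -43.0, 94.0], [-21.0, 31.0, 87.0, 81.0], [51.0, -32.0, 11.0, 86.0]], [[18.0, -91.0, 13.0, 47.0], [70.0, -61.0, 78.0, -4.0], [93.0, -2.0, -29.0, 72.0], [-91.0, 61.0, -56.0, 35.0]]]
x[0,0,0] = 2.0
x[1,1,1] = -61.0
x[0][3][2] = 11.0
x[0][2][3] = 81.0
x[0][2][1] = 31.0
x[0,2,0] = -21.0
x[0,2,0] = -21.0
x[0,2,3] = 81.0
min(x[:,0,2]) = 13.0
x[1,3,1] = 61.0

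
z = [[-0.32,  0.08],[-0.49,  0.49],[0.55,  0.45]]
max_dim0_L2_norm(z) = 0.8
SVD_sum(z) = [[-0.32, 0.03], [-0.53, 0.05], [0.5, -0.05]] + [[0.0, 0.05],[0.04, 0.44],[0.05, 0.50]]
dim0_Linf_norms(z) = [0.55, 0.49]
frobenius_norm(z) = 1.05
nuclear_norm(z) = 1.47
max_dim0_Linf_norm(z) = 0.55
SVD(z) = [[-0.41, -0.08], [-0.66, -0.66], [0.63, -0.75]] @ diag([0.8041614726306118, 0.6688230901640326]) @ [[1.0, -0.09],[-0.09, -1.00]]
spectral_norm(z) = 0.80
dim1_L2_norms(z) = [0.33, 0.69, 0.71]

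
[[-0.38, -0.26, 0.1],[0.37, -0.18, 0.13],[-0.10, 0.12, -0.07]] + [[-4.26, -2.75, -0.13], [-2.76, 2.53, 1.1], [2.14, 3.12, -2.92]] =[[-4.64, -3.01, -0.03], [-2.39, 2.35, 1.23], [2.04, 3.24, -2.99]]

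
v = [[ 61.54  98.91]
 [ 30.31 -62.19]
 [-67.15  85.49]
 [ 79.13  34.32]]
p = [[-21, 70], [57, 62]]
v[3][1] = 34.32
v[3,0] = 79.13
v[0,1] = 98.91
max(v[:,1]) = 98.91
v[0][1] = 98.91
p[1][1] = 62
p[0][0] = -21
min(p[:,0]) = -21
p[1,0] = 57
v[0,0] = 61.54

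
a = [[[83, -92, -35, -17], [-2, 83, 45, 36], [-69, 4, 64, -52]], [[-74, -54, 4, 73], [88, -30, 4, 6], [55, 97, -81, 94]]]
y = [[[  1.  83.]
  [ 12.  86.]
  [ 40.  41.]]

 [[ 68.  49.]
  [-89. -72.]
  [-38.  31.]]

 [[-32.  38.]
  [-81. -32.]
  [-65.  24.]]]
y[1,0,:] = [68.0, 49.0]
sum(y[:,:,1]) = 248.0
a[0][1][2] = 45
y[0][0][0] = 1.0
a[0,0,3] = -17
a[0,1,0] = -2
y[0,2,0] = 40.0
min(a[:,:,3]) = -52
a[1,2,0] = 55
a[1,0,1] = -54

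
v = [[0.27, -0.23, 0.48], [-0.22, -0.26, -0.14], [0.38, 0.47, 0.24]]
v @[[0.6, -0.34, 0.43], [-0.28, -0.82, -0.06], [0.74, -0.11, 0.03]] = [[0.58,0.04,0.14], [-0.16,0.30,-0.08], [0.27,-0.54,0.14]]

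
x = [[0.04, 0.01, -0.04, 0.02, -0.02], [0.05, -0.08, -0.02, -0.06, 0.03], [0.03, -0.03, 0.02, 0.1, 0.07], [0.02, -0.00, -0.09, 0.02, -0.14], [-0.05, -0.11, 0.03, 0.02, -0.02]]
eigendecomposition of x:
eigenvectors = [[0.26-0.10j, (0.26+0.1j), (0.54+0j), -0.20+0.00j, 0.28+0.00j], [-0.13+0.12j, -0.13-0.12j, 0.02+0.00j, (0.28+0j), -0.11+0.00j], [(-0.01-0.61j), -0.01+0.61j, 0.74+0.00j, (-0.64+0j), (0.74+0j)], [(0.68+0j), (0.68-0j), (-0.02+0j), 0.33+0.00j, -0.24+0.00j], [(-0.11-0.19j), (-0.11+0.19j), (-0.4+0j), (0.61+0j), (-0.55+0j)]]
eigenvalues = [(0.05+0.12j), (0.05-0.12j), (-0+0j), (-0.07+0j), (-0.05+0j)]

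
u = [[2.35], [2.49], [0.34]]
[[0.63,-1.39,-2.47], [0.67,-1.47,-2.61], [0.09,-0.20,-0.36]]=u @ [[0.27,  -0.59,  -1.05]]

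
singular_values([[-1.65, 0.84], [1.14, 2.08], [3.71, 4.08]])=[6.0, 1.87]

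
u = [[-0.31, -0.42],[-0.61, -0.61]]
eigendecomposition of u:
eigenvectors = [[0.74, 0.53], [-0.67, 0.85]]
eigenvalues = [0.07, -0.99]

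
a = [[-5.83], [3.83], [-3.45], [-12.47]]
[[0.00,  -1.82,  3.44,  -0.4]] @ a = [[-13.85]]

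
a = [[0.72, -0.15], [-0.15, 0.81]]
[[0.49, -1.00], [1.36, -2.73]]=a@[[1.07, -2.17], [1.88, -3.77]]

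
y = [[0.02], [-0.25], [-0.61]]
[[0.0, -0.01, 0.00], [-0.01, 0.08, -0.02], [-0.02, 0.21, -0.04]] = y @ [[0.04, -0.34, 0.07]]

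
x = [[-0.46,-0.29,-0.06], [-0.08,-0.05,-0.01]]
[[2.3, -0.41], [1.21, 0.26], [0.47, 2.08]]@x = [[-1.03, -0.65, -0.13],  [-0.58, -0.36, -0.08],  [-0.38, -0.24, -0.05]]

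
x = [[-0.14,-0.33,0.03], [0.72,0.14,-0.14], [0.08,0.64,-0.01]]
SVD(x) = [[-0.38, -0.24, 0.89], [0.73, -0.67, 0.13], [0.57, 0.70, 0.43]] @ diag([0.8679812698312014, 0.5913421553122188, 0.004792762555662838]) @ [[0.72, 0.68, -0.14], [-0.67, 0.73, 0.14], [0.19, -0.01, 0.98]]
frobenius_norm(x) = 1.05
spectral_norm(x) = 0.87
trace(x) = -0.01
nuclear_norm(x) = 1.46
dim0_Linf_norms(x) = [0.72, 0.64, 0.14]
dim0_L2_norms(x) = [0.74, 0.73, 0.14]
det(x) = 0.00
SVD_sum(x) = [[-0.24,-0.23,0.05], [0.45,0.43,-0.09], [0.36,0.34,-0.07]] + [[0.10, -0.10, -0.02], [0.27, -0.29, -0.05], [-0.28, 0.3, 0.06]] + [[0.00, -0.0, 0.00],[0.0, -0.0, 0.00],[0.00, -0.0, 0.00]]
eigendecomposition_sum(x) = [[(-0.07+0.2j), -0.17-0.01j, (0.01-0.04j)], [(0.36+0j), (0.07+0.28j), (-0.07-0j)], [0.03-0.41j, (0.32-0.06j), (-0.01+0.08j)]] + [[-0.07-0.20j, (-0.17+0.01j), (0.01+0.04j)],  [(0.36-0j), (0.07-0.28j), -0.07+0.00j],  [0.03+0.41j, 0.32+0.06j, -0.01-0.08j]] + [[-0j, -0j, -0j],[-0j, -0j, 0.00-0.00j],[(0.01-0j), -0j, 0.01-0.00j]]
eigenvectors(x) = [[-0.35-0.09j, (-0.35+0.09j), (0.19+0j)], [(0.04+0.62j), 0.04-0.62j, 0j], [(0.7+0j), (0.7-0j), (0.98+0j)]]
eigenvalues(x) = [(-0.01+0.55j), (-0.01-0.55j), (0.01+0j)]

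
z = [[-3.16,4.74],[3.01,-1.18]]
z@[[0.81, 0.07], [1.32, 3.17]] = [[3.7, 14.8],[0.88, -3.53]]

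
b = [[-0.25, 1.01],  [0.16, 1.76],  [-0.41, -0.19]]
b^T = [[-0.25, 0.16, -0.41], [1.01, 1.76, -0.19]]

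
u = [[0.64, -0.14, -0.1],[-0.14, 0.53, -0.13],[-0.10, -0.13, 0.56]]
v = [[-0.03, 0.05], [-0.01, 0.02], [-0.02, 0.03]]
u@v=[[-0.02, 0.03], [0.00, -0.00], [-0.01, 0.01]]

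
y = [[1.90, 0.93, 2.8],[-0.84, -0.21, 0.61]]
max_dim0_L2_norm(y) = 2.87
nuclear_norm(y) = 4.57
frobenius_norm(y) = 3.67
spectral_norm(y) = 3.51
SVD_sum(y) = [[1.91, 0.93, 2.80], [-0.01, -0.01, -0.02]] + [[-0.01, -0.0, 0.00], [-0.83, -0.20, 0.63]]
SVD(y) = [[-1.00, 0.01], [0.01, 1.00]] @ diag([3.5093475022200273, 1.0588579265709146]) @ [[-0.54, -0.27, -0.8], [-0.78, -0.19, 0.6]]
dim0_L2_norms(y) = [2.08, 0.95, 2.87]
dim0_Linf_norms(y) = [1.9, 0.93, 2.8]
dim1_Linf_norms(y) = [2.8, 0.84]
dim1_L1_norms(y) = [5.63, 1.66]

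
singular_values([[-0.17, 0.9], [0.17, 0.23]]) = [0.94, 0.2]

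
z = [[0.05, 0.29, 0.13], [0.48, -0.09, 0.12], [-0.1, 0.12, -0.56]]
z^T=[[0.05, 0.48, -0.1], [0.29, -0.09, 0.12], [0.13, 0.12, -0.56]]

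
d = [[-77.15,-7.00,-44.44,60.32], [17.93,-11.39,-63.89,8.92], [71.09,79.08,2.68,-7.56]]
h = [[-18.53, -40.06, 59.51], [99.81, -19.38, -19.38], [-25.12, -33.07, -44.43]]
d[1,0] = 17.93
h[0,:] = [-18.53, -40.06, 59.51]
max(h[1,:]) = 99.81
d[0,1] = -7.0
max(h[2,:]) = -25.12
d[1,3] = 8.92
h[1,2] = -19.38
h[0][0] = -18.53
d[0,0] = -77.15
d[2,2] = 2.68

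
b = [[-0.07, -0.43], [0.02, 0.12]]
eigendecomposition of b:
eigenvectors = [[-0.99, 0.97], [0.17, -0.26]]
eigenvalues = [0.0, 0.05]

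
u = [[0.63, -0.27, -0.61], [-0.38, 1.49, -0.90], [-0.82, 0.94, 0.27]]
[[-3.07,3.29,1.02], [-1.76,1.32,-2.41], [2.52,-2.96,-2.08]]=u @ [[-1.72, 1.42, 2.81], [0.28, -0.89, -0.13], [3.14, -3.54, 1.28]]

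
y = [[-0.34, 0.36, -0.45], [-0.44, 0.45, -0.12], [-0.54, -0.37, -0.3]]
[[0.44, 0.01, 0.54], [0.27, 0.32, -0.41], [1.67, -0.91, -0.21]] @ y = [[-0.45, -0.04, -0.36], [-0.01, 0.39, -0.04], [-0.05, 0.27, -0.58]]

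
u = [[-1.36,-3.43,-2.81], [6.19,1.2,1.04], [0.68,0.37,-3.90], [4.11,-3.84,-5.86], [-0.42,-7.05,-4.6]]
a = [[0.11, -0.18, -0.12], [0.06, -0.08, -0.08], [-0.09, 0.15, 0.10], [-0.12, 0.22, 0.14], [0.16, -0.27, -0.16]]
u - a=[[-1.47, -3.25, -2.69],[6.13, 1.28, 1.12],[0.77, 0.22, -4.00],[4.23, -4.06, -6.00],[-0.58, -6.78, -4.44]]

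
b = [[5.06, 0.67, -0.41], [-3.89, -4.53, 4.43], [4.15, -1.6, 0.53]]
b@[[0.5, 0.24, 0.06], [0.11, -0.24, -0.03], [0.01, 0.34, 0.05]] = [[2.60, 0.91, 0.26], [-2.40, 1.66, 0.12], [1.9, 1.56, 0.32]]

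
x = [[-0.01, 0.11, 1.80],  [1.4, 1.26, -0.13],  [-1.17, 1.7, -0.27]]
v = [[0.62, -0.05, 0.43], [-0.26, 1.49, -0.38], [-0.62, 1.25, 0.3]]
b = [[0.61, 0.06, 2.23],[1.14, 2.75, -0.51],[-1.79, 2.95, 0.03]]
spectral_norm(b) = 4.10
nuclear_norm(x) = 5.76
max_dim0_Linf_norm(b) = 2.95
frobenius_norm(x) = 3.34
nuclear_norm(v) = 3.32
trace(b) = 3.39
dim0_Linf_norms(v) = [0.62, 1.49, 0.43]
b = x + v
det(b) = 19.50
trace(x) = 0.98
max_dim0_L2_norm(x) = 2.12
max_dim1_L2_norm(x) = 2.08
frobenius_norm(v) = 2.25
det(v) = 0.81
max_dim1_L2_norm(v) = 1.56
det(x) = 7.00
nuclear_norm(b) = 8.47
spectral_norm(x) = 2.16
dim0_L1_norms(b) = [3.54, 5.76, 2.77]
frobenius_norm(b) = 5.14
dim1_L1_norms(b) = [2.9, 4.4, 4.77]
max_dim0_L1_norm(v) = 2.79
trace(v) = 2.41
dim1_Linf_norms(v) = [0.62, 1.49, 1.25]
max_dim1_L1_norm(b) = 4.77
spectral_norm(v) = 2.06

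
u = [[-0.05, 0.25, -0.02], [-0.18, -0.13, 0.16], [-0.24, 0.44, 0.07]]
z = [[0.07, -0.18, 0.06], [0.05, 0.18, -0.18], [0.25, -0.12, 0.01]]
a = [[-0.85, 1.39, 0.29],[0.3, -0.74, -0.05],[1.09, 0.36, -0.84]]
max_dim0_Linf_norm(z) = 0.25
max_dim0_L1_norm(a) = 2.49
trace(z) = 0.26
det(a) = -0.00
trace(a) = -2.43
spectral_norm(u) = 0.56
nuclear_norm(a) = 3.24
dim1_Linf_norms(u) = [0.25, 0.18, 0.44]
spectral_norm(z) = 0.35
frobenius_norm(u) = 0.63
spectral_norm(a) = 1.90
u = z @ a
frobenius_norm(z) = 0.43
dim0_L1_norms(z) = [0.37, 0.48, 0.25]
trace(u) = -0.11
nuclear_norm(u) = 0.85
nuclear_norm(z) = 0.64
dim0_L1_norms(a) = [2.24, 2.49, 1.18]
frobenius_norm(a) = 2.32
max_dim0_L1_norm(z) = 0.48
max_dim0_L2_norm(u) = 0.52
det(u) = -0.00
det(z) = 0.00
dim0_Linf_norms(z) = [0.25, 0.18, 0.18]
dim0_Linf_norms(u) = [0.24, 0.44, 0.16]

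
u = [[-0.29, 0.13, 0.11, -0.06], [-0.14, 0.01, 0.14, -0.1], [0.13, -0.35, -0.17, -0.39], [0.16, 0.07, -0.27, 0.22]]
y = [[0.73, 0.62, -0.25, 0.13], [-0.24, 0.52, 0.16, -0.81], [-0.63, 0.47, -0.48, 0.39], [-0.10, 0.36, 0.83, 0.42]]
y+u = [[0.44,  0.75,  -0.14,  0.07], [-0.38,  0.53,  0.30,  -0.91], [-0.5,  0.12,  -0.65,  0.0], [0.06,  0.43,  0.56,  0.64]]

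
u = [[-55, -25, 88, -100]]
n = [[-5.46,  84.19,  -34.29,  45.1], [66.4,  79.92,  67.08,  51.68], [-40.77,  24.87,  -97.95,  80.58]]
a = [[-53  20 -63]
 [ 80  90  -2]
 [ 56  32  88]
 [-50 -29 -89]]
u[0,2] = 88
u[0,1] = -25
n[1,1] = 79.92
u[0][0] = -55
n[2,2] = -97.95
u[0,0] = -55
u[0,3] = -100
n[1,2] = 67.08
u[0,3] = -100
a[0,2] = -63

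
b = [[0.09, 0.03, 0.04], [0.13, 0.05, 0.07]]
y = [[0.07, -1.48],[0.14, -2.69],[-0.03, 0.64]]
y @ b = [[-0.19, -0.07, -0.1],  [-0.34, -0.13, -0.18],  [0.08, 0.03, 0.04]]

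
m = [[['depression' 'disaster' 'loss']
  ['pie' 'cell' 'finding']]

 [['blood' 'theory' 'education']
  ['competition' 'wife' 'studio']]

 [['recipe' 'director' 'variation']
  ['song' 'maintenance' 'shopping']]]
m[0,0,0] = 'depression'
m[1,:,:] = [['blood', 'theory', 'education'], ['competition', 'wife', 'studio']]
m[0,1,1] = 'cell'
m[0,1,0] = 'pie'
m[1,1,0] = 'competition'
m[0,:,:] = [['depression', 'disaster', 'loss'], ['pie', 'cell', 'finding']]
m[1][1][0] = 'competition'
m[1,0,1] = 'theory'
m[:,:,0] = [['depression', 'pie'], ['blood', 'competition'], ['recipe', 'song']]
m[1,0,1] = 'theory'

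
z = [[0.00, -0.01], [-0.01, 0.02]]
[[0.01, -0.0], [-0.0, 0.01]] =z @ [[-0.72,-0.18], [-0.57,0.19]]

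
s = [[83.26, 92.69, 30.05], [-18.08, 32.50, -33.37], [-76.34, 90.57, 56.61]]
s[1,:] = [-18.08, 32.5, -33.37]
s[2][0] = -76.34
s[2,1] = 90.57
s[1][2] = -33.37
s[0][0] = 83.26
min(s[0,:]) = 30.05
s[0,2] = 30.05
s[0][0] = 83.26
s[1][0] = -18.08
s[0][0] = 83.26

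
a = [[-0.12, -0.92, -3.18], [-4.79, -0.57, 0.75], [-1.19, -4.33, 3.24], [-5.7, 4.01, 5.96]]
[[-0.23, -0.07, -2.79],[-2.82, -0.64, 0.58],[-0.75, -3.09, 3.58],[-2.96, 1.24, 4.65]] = a @ [[0.59, 0.04, 0.04],[0.04, 0.59, -0.15],[0.04, -0.15, 0.92]]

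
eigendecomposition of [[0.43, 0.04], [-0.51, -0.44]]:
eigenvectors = [[0.86, -0.05], [-0.52, 1.0]]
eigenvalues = [0.41, -0.42]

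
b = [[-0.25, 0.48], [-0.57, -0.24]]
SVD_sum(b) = [[-0.17, -0.03], [-0.59, -0.10]] + [[-0.08, 0.51], [0.02, -0.14]]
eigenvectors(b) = [[-0.01+0.68j, -0.01-0.68j], [(-0.74+0j), -0.74-0.00j]]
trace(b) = -0.49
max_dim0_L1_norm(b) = 0.82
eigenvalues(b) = [(-0.24+0.52j), (-0.24-0.52j)]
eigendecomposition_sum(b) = [[(-0.12+0.26j), (0.24+0.11j)],[-0.28-0.13j, -0.12+0.26j]] + [[(-0.12-0.26j), (0.24-0.11j)], [-0.28+0.13j, -0.12-0.26j]]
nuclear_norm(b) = 1.16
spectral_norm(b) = 0.62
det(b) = 0.33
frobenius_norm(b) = 0.82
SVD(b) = [[-0.27, -0.96],[-0.96, 0.27]] @ diag([0.6246300131943268, 0.5340761618129525]) @ [[0.99,0.16],[0.16,-0.99]]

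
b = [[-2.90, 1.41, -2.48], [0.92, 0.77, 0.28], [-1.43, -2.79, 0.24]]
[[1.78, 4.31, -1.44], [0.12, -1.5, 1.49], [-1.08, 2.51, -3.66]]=b @ [[-0.34, -1.54, 0.9], [0.56, -0.11, 0.85], [0.0, -0.00, 0.01]]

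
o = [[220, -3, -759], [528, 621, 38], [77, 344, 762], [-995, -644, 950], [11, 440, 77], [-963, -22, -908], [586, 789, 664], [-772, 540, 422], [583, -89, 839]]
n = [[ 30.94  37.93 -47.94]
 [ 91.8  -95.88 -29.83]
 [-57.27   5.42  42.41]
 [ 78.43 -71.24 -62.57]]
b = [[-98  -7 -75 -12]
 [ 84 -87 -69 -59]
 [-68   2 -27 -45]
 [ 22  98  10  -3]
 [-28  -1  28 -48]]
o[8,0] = 583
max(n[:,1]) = 37.93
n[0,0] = 30.94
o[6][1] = 789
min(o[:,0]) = -995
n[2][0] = -57.27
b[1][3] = -59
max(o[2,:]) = 762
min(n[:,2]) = -62.57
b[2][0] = -68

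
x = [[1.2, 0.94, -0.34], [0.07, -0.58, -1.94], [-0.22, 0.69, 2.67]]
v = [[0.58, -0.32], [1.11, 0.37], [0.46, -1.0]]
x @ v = [[1.58, 0.3], [-1.5, 1.70], [1.87, -2.34]]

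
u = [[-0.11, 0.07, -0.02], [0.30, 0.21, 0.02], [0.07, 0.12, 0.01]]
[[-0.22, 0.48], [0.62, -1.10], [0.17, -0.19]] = u @ [[1.78, -4.38], [0.22, 0.74], [1.98, 2.73]]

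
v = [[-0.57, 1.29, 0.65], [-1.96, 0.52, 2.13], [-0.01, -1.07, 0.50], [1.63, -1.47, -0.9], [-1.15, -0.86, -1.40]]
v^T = [[-0.57, -1.96, -0.01, 1.63, -1.15],[1.29, 0.52, -1.07, -1.47, -0.86],[0.65, 2.13, 0.5, -0.90, -1.40]]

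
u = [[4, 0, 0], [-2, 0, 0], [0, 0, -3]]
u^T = [[4, -2, 0], [0, 0, 0], [0, 0, -3]]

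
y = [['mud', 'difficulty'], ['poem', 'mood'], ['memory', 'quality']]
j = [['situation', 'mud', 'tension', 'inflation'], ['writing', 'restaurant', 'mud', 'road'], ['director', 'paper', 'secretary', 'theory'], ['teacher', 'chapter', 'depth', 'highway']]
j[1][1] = 'restaurant'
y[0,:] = ['mud', 'difficulty']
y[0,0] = 'mud'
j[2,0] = 'director'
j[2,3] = 'theory'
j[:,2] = ['tension', 'mud', 'secretary', 'depth']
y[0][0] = 'mud'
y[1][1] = 'mood'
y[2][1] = 'quality'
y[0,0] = 'mud'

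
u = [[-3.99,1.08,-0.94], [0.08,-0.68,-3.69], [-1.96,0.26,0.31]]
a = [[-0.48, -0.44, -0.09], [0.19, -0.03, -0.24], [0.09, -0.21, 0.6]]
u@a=[[2.04,1.92,-0.46], [-0.50,0.76,-2.06], [1.02,0.79,0.30]]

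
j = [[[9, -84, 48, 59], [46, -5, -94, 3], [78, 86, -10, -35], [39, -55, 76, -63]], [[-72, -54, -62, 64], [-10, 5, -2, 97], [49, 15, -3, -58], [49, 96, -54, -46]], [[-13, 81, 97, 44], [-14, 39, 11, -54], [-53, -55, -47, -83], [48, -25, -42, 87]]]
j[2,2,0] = -53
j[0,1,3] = 3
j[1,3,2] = -54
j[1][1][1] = 5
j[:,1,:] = [[46, -5, -94, 3], [-10, 5, -2, 97], [-14, 39, 11, -54]]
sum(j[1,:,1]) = 62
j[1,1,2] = -2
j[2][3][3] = 87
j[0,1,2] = -94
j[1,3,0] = 49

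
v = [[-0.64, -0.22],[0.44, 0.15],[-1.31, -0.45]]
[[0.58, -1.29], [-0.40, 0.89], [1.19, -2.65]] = v @ [[-0.56, 0.86], [-1.01, 3.38]]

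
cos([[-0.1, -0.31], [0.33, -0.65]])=[[1.04, -0.11], [0.12, 0.84]]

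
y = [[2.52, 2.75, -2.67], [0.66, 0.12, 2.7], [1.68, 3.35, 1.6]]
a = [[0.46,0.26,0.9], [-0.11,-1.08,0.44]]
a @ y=[[2.84, 4.31, 0.91], [-0.25, 1.04, -1.92]]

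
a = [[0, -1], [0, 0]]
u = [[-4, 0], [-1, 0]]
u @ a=[[0, 4], [0, 1]]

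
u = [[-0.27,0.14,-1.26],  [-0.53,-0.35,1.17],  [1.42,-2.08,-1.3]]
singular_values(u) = [2.94, 1.59, 0.57]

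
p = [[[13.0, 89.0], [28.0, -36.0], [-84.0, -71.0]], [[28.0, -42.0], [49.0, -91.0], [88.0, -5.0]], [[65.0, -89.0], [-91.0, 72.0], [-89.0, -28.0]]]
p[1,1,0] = 49.0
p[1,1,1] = -91.0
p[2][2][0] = -89.0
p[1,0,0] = 28.0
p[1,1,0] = 49.0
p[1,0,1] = -42.0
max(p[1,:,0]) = 88.0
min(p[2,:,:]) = -91.0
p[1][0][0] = 28.0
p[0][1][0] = 28.0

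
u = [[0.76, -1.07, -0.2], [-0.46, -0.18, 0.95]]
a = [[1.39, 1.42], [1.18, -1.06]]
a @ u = [[0.40, -1.74, 1.07],[1.38, -1.07, -1.24]]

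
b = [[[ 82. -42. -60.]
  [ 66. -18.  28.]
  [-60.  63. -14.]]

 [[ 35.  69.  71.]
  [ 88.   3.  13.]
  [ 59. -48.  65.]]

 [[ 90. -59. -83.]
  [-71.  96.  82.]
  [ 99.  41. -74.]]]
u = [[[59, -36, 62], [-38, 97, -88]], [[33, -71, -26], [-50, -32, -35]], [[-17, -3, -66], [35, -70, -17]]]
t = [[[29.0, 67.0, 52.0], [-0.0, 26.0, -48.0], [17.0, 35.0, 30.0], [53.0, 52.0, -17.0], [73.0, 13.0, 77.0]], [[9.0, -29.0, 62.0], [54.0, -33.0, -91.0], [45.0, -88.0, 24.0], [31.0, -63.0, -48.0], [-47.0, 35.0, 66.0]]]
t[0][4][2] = 77.0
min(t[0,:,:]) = -48.0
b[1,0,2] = 71.0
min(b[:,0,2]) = -83.0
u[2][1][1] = -70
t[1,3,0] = 31.0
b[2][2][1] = 41.0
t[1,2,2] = 24.0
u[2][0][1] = -3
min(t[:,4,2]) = 66.0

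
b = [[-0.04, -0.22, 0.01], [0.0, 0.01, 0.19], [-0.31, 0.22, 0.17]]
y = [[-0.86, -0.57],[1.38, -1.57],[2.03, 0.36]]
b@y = [[-0.25, 0.37],[0.40, 0.05],[0.92, -0.11]]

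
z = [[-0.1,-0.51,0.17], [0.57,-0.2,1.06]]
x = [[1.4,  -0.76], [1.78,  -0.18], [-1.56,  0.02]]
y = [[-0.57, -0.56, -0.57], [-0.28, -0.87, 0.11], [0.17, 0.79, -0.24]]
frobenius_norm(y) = 1.59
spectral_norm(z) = 1.24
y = x @ z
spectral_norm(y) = 1.42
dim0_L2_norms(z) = [0.58, 0.55, 1.07]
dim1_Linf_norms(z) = [0.51, 1.06]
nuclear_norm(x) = 3.38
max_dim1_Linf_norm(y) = 0.87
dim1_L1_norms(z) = [0.78, 1.83]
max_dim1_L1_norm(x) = 2.16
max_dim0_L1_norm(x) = 4.74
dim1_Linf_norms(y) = [0.57, 0.87, 0.79]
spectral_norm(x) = 2.80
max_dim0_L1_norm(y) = 2.22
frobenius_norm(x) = 2.86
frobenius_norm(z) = 1.34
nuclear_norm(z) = 1.74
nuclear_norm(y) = 2.13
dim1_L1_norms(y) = [1.7, 1.26, 1.2]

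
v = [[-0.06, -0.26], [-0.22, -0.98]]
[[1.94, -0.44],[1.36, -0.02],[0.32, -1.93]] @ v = [[-0.02, -0.07], [-0.08, -0.33], [0.41, 1.81]]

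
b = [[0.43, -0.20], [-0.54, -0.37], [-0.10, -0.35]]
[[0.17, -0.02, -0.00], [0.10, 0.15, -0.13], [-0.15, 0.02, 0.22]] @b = [[0.08,-0.03], [-0.02,-0.03], [-0.1,-0.05]]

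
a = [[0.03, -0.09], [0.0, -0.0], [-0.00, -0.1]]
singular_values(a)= [0.14, 0.02]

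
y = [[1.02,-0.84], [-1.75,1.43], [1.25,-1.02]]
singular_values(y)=[3.08, 0.0]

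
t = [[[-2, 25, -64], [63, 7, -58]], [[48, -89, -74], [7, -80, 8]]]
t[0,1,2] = -58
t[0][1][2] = -58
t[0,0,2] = -64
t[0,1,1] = 7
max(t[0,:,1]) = 25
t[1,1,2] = 8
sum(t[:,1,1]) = -73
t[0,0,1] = 25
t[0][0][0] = -2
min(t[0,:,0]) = -2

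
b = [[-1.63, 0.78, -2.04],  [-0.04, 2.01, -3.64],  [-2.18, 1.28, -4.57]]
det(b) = 4.59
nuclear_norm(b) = 9.11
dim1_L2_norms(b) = [2.73, 4.16, 5.22]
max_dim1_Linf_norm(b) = 4.57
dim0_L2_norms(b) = [2.72, 2.51, 6.19]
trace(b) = -4.19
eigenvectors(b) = [[0.4, 0.51, -0.15], [0.43, -0.69, -0.98], [0.81, -0.51, -0.16]]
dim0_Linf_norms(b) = [2.18, 2.01, 4.57]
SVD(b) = [[-0.37, 0.45, -0.81], [-0.56, -0.81, -0.19], [-0.74, 0.38, 0.55]] @ diag([6.9865142137087295, 1.7437094423319013, 0.3768242592621439]) @ [[0.32,-0.34,0.88], [-0.88,-0.45,0.15], [0.34,-0.83,-0.44]]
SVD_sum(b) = [[-0.83, 0.88, -2.29],  [-1.26, 1.32, -3.46],  [-1.66, 1.75, -4.58]] + [[-0.69,  -0.35,  0.12], [1.24,  0.63,  -0.21], [-0.59,  -0.30,  0.10]] + [[-0.11,0.25,0.14], [-0.02,0.06,0.03], [0.07,-0.17,-0.09]]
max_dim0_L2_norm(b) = 6.19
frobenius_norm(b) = 7.21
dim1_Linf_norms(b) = [2.04, 3.64, 4.57]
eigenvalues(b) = [-4.96, -0.65, 1.42]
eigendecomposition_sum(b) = [[-1.33, 0.53, -2.05], [-1.43, 0.56, -2.2], [-2.73, 1.07, -4.19]] + [[-0.42, 0.03, 0.19], [0.56, -0.04, -0.25], [0.42, -0.03, -0.19]] + [[0.12, 0.22, -0.18],[0.83, 1.49, -1.19],[0.13, 0.24, -0.19]]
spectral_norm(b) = 6.99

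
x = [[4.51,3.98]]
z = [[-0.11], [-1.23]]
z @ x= [[-0.5,-0.44], [-5.55,-4.9]]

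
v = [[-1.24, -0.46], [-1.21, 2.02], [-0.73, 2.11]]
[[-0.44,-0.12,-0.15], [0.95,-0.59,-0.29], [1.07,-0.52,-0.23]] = v @ [[0.15, 0.17, 0.14], [0.56, -0.19, -0.06]]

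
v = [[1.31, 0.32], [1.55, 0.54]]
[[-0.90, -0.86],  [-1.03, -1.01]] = v @ [[-0.75, -0.68], [0.25, 0.09]]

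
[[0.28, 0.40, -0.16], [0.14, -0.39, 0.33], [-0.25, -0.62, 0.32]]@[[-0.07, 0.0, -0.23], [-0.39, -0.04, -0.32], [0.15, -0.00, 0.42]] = [[-0.20, -0.02, -0.26], [0.19, 0.02, 0.23], [0.31, 0.02, 0.39]]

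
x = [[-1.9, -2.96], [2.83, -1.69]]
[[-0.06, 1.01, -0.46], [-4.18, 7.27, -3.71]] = x @ [[-1.06, 1.71, -0.88], [0.70, -1.44, 0.72]]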